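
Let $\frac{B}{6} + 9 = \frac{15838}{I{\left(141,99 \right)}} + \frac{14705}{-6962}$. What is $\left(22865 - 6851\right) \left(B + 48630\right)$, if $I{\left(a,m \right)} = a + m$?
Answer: $\frac{27292218686013}{34810} \approx 7.8403 \cdot 10^{8}$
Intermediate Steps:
$B = \frac{22924259}{69620}$ ($B = -54 + 6 \left(\frac{15838}{141 + 99} + \frac{14705}{-6962}\right) = -54 + 6 \left(\frac{15838}{240} + 14705 \left(- \frac{1}{6962}\right)\right) = -54 + 6 \left(15838 \cdot \frac{1}{240} - \frac{14705}{6962}\right) = -54 + 6 \left(\frac{7919}{120} - \frac{14705}{6962}\right) = -54 + 6 \cdot \frac{26683739}{417720} = -54 + \frac{26683739}{69620} = \frac{22924259}{69620} \approx 329.28$)
$\left(22865 - 6851\right) \left(B + 48630\right) = \left(22865 - 6851\right) \left(\frac{22924259}{69620} + 48630\right) = 16014 \cdot \frac{3408544859}{69620} = \frac{27292218686013}{34810}$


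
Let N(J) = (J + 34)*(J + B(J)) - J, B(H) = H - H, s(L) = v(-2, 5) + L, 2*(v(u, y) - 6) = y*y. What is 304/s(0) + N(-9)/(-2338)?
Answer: 714748/43253 ≈ 16.525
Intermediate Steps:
v(u, y) = 6 + y**2/2 (v(u, y) = 6 + (y*y)/2 = 6 + y**2/2)
s(L) = 37/2 + L (s(L) = (6 + (1/2)*5**2) + L = (6 + (1/2)*25) + L = (6 + 25/2) + L = 37/2 + L)
B(H) = 0
N(J) = -J + J*(34 + J) (N(J) = (J + 34)*(J + 0) - J = (34 + J)*J - J = J*(34 + J) - J = -J + J*(34 + J))
304/s(0) + N(-9)/(-2338) = 304/(37/2 + 0) - 9*(33 - 9)/(-2338) = 304/(37/2) - 9*24*(-1/2338) = 304*(2/37) - 216*(-1/2338) = 608/37 + 108/1169 = 714748/43253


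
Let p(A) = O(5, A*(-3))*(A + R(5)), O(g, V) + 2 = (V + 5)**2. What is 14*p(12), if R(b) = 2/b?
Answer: 832412/5 ≈ 1.6648e+5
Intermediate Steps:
O(g, V) = -2 + (5 + V)**2 (O(g, V) = -2 + (V + 5)**2 = -2 + (5 + V)**2)
p(A) = (-2 + (5 - 3*A)**2)*(2/5 + A) (p(A) = (-2 + (5 + A*(-3))**2)*(A + 2/5) = (-2 + (5 - 3*A)**2)*(A + 2*(1/5)) = (-2 + (5 - 3*A)**2)*(A + 2/5) = (-2 + (5 - 3*A)**2)*(2/5 + A))
14*p(12) = 14*((-2 + (-5 + 3*12)**2)*(2 + 5*12)/5) = 14*((-2 + (-5 + 36)**2)*(2 + 60)/5) = 14*((1/5)*(-2 + 31**2)*62) = 14*((1/5)*(-2 + 961)*62) = 14*((1/5)*959*62) = 14*(59458/5) = 832412/5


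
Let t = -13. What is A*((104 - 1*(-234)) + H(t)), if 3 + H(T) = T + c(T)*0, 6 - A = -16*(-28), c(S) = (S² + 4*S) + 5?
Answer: -142324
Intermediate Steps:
c(S) = 5 + S² + 4*S
A = -442 (A = 6 - (-16)*(-28) = 6 - 1*448 = 6 - 448 = -442)
H(T) = -3 + T (H(T) = -3 + (T + (5 + T² + 4*T)*0) = -3 + (T + 0) = -3 + T)
A*((104 - 1*(-234)) + H(t)) = -442*((104 - 1*(-234)) + (-3 - 13)) = -442*((104 + 234) - 16) = -442*(338 - 16) = -442*322 = -142324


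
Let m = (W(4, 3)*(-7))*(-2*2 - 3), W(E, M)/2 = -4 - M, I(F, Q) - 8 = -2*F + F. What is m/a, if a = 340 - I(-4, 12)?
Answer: -343/164 ≈ -2.0915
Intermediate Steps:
I(F, Q) = 8 - F (I(F, Q) = 8 + (-2*F + F) = 8 - F)
W(E, M) = -8 - 2*M (W(E, M) = 2*(-4 - M) = -8 - 2*M)
m = -686 (m = ((-8 - 2*3)*(-7))*(-2*2 - 3) = ((-8 - 6)*(-7))*(-4 - 3) = -14*(-7)*(-7) = 98*(-7) = -686)
a = 328 (a = 340 - (8 - 1*(-4)) = 340 - (8 + 4) = 340 - 1*12 = 340 - 12 = 328)
m/a = -686/328 = -686*1/328 = -343/164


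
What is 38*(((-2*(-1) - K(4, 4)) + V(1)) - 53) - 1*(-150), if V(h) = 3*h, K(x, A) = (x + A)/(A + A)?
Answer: -1712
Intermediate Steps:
K(x, A) = (A + x)/(2*A) (K(x, A) = (A + x)/((2*A)) = (A + x)*(1/(2*A)) = (A + x)/(2*A))
38*(((-2*(-1) - K(4, 4)) + V(1)) - 53) - 1*(-150) = 38*(((-2*(-1) - (4 + 4)/(2*4)) + 3*1) - 53) - 1*(-150) = 38*(((2 - 8/(2*4)) + 3) - 53) + 150 = 38*(((2 - 1*1) + 3) - 53) + 150 = 38*(((2 - 1) + 3) - 53) + 150 = 38*((1 + 3) - 53) + 150 = 38*(4 - 53) + 150 = 38*(-49) + 150 = -1862 + 150 = -1712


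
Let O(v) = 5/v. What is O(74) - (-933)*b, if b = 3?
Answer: 207131/74 ≈ 2799.1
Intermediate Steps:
O(74) - (-933)*b = 5/74 - (-933)*3 = 5*(1/74) - 1*(-2799) = 5/74 + 2799 = 207131/74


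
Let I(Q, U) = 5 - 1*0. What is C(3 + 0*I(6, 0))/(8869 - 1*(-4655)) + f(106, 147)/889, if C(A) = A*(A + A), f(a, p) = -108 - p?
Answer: -81729/286258 ≈ -0.28551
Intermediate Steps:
I(Q, U) = 5 (I(Q, U) = 5 + 0 = 5)
C(A) = 2*A² (C(A) = A*(2*A) = 2*A²)
C(3 + 0*I(6, 0))/(8869 - 1*(-4655)) + f(106, 147)/889 = (2*(3 + 0*5)²)/(8869 - 1*(-4655)) + (-108 - 1*147)/889 = (2*(3 + 0)²)/(8869 + 4655) + (-108 - 147)*(1/889) = (2*3²)/13524 - 255*1/889 = (2*9)*(1/13524) - 255/889 = 18*(1/13524) - 255/889 = 3/2254 - 255/889 = -81729/286258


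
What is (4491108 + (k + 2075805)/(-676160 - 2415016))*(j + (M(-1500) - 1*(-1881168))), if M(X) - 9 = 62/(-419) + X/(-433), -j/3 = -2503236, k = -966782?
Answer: 23652976047681225946127765/560822788152 ≈ 4.2176e+13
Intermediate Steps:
j = 7509708 (j = -3*(-2503236) = 7509708)
M(X) = 3709/419 - X/433 (M(X) = 9 + (62/(-419) + X/(-433)) = 9 + (62*(-1/419) + X*(-1/433)) = 9 + (-62/419 - X/433) = 3709/419 - X/433)
(4491108 + (k + 2075805)/(-676160 - 2415016))*(j + (M(-1500) - 1*(-1881168))) = (4491108 + (-966782 + 2075805)/(-676160 - 2415016))*(7509708 + ((3709/419 - 1/433*(-1500)) - 1*(-1881168))) = (4491108 + 1109023/(-3091176))*(7509708 + ((3709/419 + 1500/433) + 1881168)) = (4491108 + 1109023*(-1/3091176))*(7509708 + (2234497/181427 + 1881168)) = (4491108 - 1109023/3091176)*(7509708 + 341296901233/181427) = (13882804153985/3091176)*(1703760694549/181427) = 23652976047681225946127765/560822788152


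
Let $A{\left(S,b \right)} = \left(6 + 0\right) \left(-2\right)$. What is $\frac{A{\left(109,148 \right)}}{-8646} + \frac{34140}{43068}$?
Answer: $\frac{4106823}{5171749} \approx 0.79409$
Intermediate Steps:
$A{\left(S,b \right)} = -12$ ($A{\left(S,b \right)} = 6 \left(-2\right) = -12$)
$\frac{A{\left(109,148 \right)}}{-8646} + \frac{34140}{43068} = - \frac{12}{-8646} + \frac{34140}{43068} = \left(-12\right) \left(- \frac{1}{8646}\right) + 34140 \cdot \frac{1}{43068} = \frac{2}{1441} + \frac{2845}{3589} = \frac{4106823}{5171749}$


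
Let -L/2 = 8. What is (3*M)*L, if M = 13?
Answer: -624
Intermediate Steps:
L = -16 (L = -2*8 = -16)
(3*M)*L = (3*13)*(-16) = 39*(-16) = -624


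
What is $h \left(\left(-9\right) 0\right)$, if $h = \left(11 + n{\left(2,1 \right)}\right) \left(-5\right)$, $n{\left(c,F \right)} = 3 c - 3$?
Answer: $0$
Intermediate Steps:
$n{\left(c,F \right)} = -3 + 3 c$
$h = -70$ ($h = \left(11 + \left(-3 + 3 \cdot 2\right)\right) \left(-5\right) = \left(11 + \left(-3 + 6\right)\right) \left(-5\right) = \left(11 + 3\right) \left(-5\right) = 14 \left(-5\right) = -70$)
$h \left(\left(-9\right) 0\right) = - 70 \left(\left(-9\right) 0\right) = \left(-70\right) 0 = 0$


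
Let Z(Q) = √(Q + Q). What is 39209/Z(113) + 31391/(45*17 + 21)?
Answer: 31391/786 + 39209*√226/226 ≈ 2648.1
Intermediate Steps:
Z(Q) = √2*√Q (Z(Q) = √(2*Q) = √2*√Q)
39209/Z(113) + 31391/(45*17 + 21) = 39209/((√2*√113)) + 31391/(45*17 + 21) = 39209/(√226) + 31391/(765 + 21) = 39209*(√226/226) + 31391/786 = 39209*√226/226 + 31391*(1/786) = 39209*√226/226 + 31391/786 = 31391/786 + 39209*√226/226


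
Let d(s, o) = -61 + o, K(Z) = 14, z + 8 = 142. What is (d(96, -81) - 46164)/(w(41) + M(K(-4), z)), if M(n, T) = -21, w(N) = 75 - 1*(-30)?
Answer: -23153/42 ≈ -551.26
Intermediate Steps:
z = 134 (z = -8 + 142 = 134)
w(N) = 105 (w(N) = 75 + 30 = 105)
(d(96, -81) - 46164)/(w(41) + M(K(-4), z)) = ((-61 - 81) - 46164)/(105 - 21) = (-142 - 46164)/84 = -46306*1/84 = -23153/42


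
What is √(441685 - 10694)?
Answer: √430991 ≈ 656.50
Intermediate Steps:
√(441685 - 10694) = √430991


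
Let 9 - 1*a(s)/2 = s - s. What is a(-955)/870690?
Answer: 3/145115 ≈ 2.0673e-5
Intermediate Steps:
a(s) = 18 (a(s) = 18 - 2*(s - s) = 18 - 2*0 = 18 + 0 = 18)
a(-955)/870690 = 18/870690 = 18*(1/870690) = 3/145115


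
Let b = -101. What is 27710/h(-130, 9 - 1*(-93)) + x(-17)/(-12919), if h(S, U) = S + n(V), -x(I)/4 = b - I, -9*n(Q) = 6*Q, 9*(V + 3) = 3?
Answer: -1611128577/7454263 ≈ -216.14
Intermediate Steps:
V = -8/3 (V = -3 + (1/9)*3 = -3 + 1/3 = -8/3 ≈ -2.6667)
n(Q) = -2*Q/3
x(I) = 404 + 4*I (x(I) = -4*(-101 - I) = 404 + 4*I)
h(S, U) = 16/9 + S (h(S, U) = S - 2/3*(-8/3) = S + 16/9 = 16/9 + S)
27710/h(-130, 9 - 1*(-93)) + x(-17)/(-12919) = 27710/(16/9 - 130) + (404 + 4*(-17))/(-12919) = 27710/(-1154/9) + (404 - 68)*(-1/12919) = 27710*(-9/1154) + 336*(-1/12919) = -124695/577 - 336/12919 = -1611128577/7454263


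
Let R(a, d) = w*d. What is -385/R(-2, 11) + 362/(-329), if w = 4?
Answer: -12963/1316 ≈ -9.8503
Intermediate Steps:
R(a, d) = 4*d
-385/R(-2, 11) + 362/(-329) = -385/(4*11) + 362/(-329) = -385/44 + 362*(-1/329) = -385*1/44 - 362/329 = -35/4 - 362/329 = -12963/1316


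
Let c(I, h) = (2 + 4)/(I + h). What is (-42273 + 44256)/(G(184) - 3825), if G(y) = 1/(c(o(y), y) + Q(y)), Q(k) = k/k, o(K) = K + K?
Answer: -184419/355633 ≈ -0.51857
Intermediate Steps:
o(K) = 2*K
Q(k) = 1
c(I, h) = 6/(I + h)
G(y) = 1/(1 + 2/y) (G(y) = 1/(6/(2*y + y) + 1) = 1/(6/((3*y)) + 1) = 1/(6*(1/(3*y)) + 1) = 1/(2/y + 1) = 1/(1 + 2/y))
(-42273 + 44256)/(G(184) - 3825) = (-42273 + 44256)/(184/(2 + 184) - 3825) = 1983/(184/186 - 3825) = 1983/(184*(1/186) - 3825) = 1983/(92/93 - 3825) = 1983/(-355633/93) = 1983*(-93/355633) = -184419/355633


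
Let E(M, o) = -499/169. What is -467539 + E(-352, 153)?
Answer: -79014590/169 ≈ -4.6754e+5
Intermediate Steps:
E(M, o) = -499/169 (E(M, o) = -499*1/169 = -499/169)
-467539 + E(-352, 153) = -467539 - 499/169 = -79014590/169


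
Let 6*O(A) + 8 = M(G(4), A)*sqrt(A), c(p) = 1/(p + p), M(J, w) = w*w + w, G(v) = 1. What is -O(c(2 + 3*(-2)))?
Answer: 4/3 + 7*I*sqrt(2)/1536 ≈ 1.3333 + 0.006445*I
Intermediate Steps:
M(J, w) = w + w**2 (M(J, w) = w**2 + w = w + w**2)
c(p) = 1/(2*p)
O(A) = -4/3 + A**(3/2)*(1 + A)/6 (O(A) = -4/3 + ((A*(1 + A))*sqrt(A))/6 = -4/3 + (A**(3/2)*(1 + A))/6 = -4/3 + A**(3/2)*(1 + A)/6)
-O(c(2 + 3*(-2))) = -(-4/3 + (1/(2*(2 + 3*(-2))))**(3/2)*(1 + 1/(2*(2 + 3*(-2))))/6) = -(-4/3 + (1/(2*(2 - 6)))**(3/2)*(1 + 1/(2*(2 - 6)))/6) = -(-4/3 + ((1/2)/(-4))**(3/2)*(1 + (1/2)/(-4))/6) = -(-4/3 + ((1/2)*(-1/4))**(3/2)*(1 + (1/2)*(-1/4))/6) = -(-4/3 + (-1/8)**(3/2)*(1 - 1/8)/6) = -(-4/3 + (1/6)*(-I*sqrt(2)/32)*(7/8)) = -(-4/3 - 7*I*sqrt(2)/1536) = 4/3 + 7*I*sqrt(2)/1536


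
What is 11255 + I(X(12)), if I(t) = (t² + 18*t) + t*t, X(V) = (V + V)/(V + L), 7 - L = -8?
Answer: 913079/81 ≈ 11273.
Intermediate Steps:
L = 15 (L = 7 - 1*(-8) = 7 + 8 = 15)
X(V) = 2*V/(15 + V) (X(V) = (V + V)/(V + 15) = (2*V)/(15 + V) = 2*V/(15 + V))
I(t) = 2*t² + 18*t (I(t) = (t² + 18*t) + t² = 2*t² + 18*t)
11255 + I(X(12)) = 11255 + 2*(2*12/(15 + 12))*(9 + 2*12/(15 + 12)) = 11255 + 2*(2*12/27)*(9 + 2*12/27) = 11255 + 2*(2*12*(1/27))*(9 + 2*12*(1/27)) = 11255 + 2*(8/9)*(9 + 8/9) = 11255 + 2*(8/9)*(89/9) = 11255 + 1424/81 = 913079/81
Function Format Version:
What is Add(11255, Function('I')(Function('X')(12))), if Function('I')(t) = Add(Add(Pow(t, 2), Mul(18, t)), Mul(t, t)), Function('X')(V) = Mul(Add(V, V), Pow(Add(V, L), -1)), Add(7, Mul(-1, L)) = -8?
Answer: Rational(913079, 81) ≈ 11273.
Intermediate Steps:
L = 15 (L = Add(7, Mul(-1, -8)) = Add(7, 8) = 15)
Function('X')(V) = Mul(2, V, Pow(Add(15, V), -1)) (Function('X')(V) = Mul(Add(V, V), Pow(Add(V, 15), -1)) = Mul(Mul(2, V), Pow(Add(15, V), -1)) = Mul(2, V, Pow(Add(15, V), -1)))
Function('I')(t) = Add(Mul(2, Pow(t, 2)), Mul(18, t)) (Function('I')(t) = Add(Add(Pow(t, 2), Mul(18, t)), Pow(t, 2)) = Add(Mul(2, Pow(t, 2)), Mul(18, t)))
Add(11255, Function('I')(Function('X')(12))) = Add(11255, Mul(2, Mul(2, 12, Pow(Add(15, 12), -1)), Add(9, Mul(2, 12, Pow(Add(15, 12), -1))))) = Add(11255, Mul(2, Mul(2, 12, Pow(27, -1)), Add(9, Mul(2, 12, Pow(27, -1))))) = Add(11255, Mul(2, Mul(2, 12, Rational(1, 27)), Add(9, Mul(2, 12, Rational(1, 27))))) = Add(11255, Mul(2, Rational(8, 9), Add(9, Rational(8, 9)))) = Add(11255, Mul(2, Rational(8, 9), Rational(89, 9))) = Add(11255, Rational(1424, 81)) = Rational(913079, 81)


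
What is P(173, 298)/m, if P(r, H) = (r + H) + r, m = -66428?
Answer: -161/16607 ≈ -0.0096947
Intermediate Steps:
P(r, H) = H + 2*r (P(r, H) = (H + r) + r = H + 2*r)
P(173, 298)/m = (298 + 2*173)/(-66428) = (298 + 346)*(-1/66428) = 644*(-1/66428) = -161/16607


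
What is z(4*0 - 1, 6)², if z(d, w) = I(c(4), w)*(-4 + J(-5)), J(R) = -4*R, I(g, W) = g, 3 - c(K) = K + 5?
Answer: 9216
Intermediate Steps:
c(K) = -2 - K (c(K) = 3 - (K + 5) = 3 - (5 + K) = 3 + (-5 - K) = -2 - K)
z(d, w) = -96 (z(d, w) = (-2 - 1*4)*(-4 - 4*(-5)) = (-2 - 4)*(-4 + 20) = -6*16 = -96)
z(4*0 - 1, 6)² = (-96)² = 9216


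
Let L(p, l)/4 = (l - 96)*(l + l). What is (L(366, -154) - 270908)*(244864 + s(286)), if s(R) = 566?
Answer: 9103489560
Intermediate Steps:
L(p, l) = 8*l*(-96 + l) (L(p, l) = 4*((l - 96)*(l + l)) = 4*((-96 + l)*(2*l)) = 4*(2*l*(-96 + l)) = 8*l*(-96 + l))
(L(366, -154) - 270908)*(244864 + s(286)) = (8*(-154)*(-96 - 154) - 270908)*(244864 + 566) = (8*(-154)*(-250) - 270908)*245430 = (308000 - 270908)*245430 = 37092*245430 = 9103489560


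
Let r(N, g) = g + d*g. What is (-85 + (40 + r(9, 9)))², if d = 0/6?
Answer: 1296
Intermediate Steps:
d = 0 (d = 0*(⅙) = 0)
r(N, g) = g (r(N, g) = g + 0*g = g + 0 = g)
(-85 + (40 + r(9, 9)))² = (-85 + (40 + 9))² = (-85 + 49)² = (-36)² = 1296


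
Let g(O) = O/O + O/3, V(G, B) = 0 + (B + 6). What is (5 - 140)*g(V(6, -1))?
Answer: -360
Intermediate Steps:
V(G, B) = 6 + B (V(G, B) = 0 + (6 + B) = 6 + B)
g(O) = 1 + O/3 (g(O) = 1 + O*(⅓) = 1 + O/3)
(5 - 140)*g(V(6, -1)) = (5 - 140)*(1 + (6 - 1)/3) = -135*(1 + (⅓)*5) = -135*(1 + 5/3) = -135*8/3 = -360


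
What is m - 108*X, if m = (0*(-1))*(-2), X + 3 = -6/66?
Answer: 3672/11 ≈ 333.82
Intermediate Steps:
X = -34/11 (X = -3 - 6/66 = -3 - 6*1/66 = -3 - 1/11 = -34/11 ≈ -3.0909)
m = 0 (m = 0*(-2) = 0)
m - 108*X = 0 - 108*(-34/11) = 0 + 3672/11 = 3672/11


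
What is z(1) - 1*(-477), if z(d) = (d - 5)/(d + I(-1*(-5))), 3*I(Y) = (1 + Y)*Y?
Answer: 5243/11 ≈ 476.64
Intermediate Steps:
I(Y) = Y*(1 + Y)/3 (I(Y) = ((1 + Y)*Y)/3 = (Y*(1 + Y))/3 = Y*(1 + Y)/3)
z(d) = (-5 + d)/(10 + d) (z(d) = (d - 5)/(d + (-1*(-5))*(1 - 1*(-5))/3) = (-5 + d)/(d + (⅓)*5*(1 + 5)) = (-5 + d)/(d + (⅓)*5*6) = (-5 + d)/(d + 10) = (-5 + d)/(10 + d))
z(1) - 1*(-477) = (-5 + 1)/(10 + 1) - 1*(-477) = -4/11 + 477 = 5243/11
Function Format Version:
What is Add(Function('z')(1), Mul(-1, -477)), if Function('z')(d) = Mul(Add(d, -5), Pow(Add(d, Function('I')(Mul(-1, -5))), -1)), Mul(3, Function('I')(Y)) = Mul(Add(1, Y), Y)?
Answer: Rational(5243, 11) ≈ 476.64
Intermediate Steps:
Function('I')(Y) = Mul(Rational(1, 3), Y, Add(1, Y)) (Function('I')(Y) = Mul(Rational(1, 3), Mul(Add(1, Y), Y)) = Mul(Rational(1, 3), Mul(Y, Add(1, Y))) = Mul(Rational(1, 3), Y, Add(1, Y)))
Function('z')(d) = Mul(Pow(Add(10, d), -1), Add(-5, d)) (Function('z')(d) = Mul(Add(d, -5), Pow(Add(d, Mul(Rational(1, 3), Mul(-1, -5), Add(1, Mul(-1, -5)))), -1)) = Mul(Add(-5, d), Pow(Add(d, Mul(Rational(1, 3), 5, Add(1, 5))), -1)) = Mul(Add(-5, d), Pow(Add(d, Mul(Rational(1, 3), 5, 6)), -1)) = Mul(Add(-5, d), Pow(Add(d, 10), -1)) = Mul(Add(-5, d), Pow(Add(10, d), -1)) = Mul(Pow(Add(10, d), -1), Add(-5, d)))
Add(Function('z')(1), Mul(-1, -477)) = Add(Mul(Pow(Add(10, 1), -1), Add(-5, 1)), Mul(-1, -477)) = Add(Mul(Pow(11, -1), -4), 477) = Add(Mul(Rational(1, 11), -4), 477) = Add(Rational(-4, 11), 477) = Rational(5243, 11)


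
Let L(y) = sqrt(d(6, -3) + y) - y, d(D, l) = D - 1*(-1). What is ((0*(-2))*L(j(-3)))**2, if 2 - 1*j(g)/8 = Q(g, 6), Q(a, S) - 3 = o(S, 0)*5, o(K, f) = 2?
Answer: 0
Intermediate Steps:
d(D, l) = 1 + D (d(D, l) = D + 1 = 1 + D)
Q(a, S) = 13 (Q(a, S) = 3 + 2*5 = 3 + 10 = 13)
j(g) = -88 (j(g) = 16 - 8*13 = 16 - 104 = -88)
L(y) = sqrt(7 + y) - y (L(y) = sqrt((1 + 6) + y) - y = sqrt(7 + y) - y)
((0*(-2))*L(j(-3)))**2 = ((0*(-2))*(sqrt(7 - 88) - 1*(-88)))**2 = (0*(sqrt(-81) + 88))**2 = (0*(9*I + 88))**2 = (0*(88 + 9*I))**2 = 0**2 = 0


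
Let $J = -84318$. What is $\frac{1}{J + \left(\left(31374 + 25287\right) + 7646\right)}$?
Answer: $- \frac{1}{20011} \approx -4.9972 \cdot 10^{-5}$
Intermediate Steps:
$\frac{1}{J + \left(\left(31374 + 25287\right) + 7646\right)} = \frac{1}{-84318 + \left(\left(31374 + 25287\right) + 7646\right)} = \frac{1}{-84318 + \left(56661 + 7646\right)} = \frac{1}{-84318 + 64307} = \frac{1}{-20011} = - \frac{1}{20011}$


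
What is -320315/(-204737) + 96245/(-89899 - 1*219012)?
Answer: 79243914400/63245511407 ≈ 1.2530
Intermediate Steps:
-320315/(-204737) + 96245/(-89899 - 1*219012) = -320315*(-1/204737) + 96245/(-89899 - 219012) = 320315/204737 + 96245/(-308911) = 320315/204737 + 96245*(-1/308911) = 320315/204737 - 96245/308911 = 79243914400/63245511407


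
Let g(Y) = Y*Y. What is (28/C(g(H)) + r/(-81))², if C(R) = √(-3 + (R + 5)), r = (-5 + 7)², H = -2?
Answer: 857320/6561 - 112*√6/243 ≈ 129.54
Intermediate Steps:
r = 4 (r = 2² = 4)
g(Y) = Y²
C(R) = √(2 + R) (C(R) = √(-3 + (5 + R)) = √(2 + R))
(28/C(g(H)) + r/(-81))² = (28/(√(2 + (-2)²)) + 4/(-81))² = (28/(√(2 + 4)) + 4*(-1/81))² = (28/(√6) - 4/81)² = (28*(√6/6) - 4/81)² = (14*√6/3 - 4/81)² = (-4/81 + 14*√6/3)²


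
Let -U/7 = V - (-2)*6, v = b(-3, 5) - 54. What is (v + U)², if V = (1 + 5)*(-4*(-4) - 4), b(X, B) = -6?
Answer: 419904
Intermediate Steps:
V = 72 (V = 6*(16 - 4) = 6*12 = 72)
v = -60 (v = -6 - 54 = -60)
U = -588 (U = -7*(72 - (-2)*6) = -7*(72 - 1*(-12)) = -7*(72 + 12) = -7*84 = -588)
(v + U)² = (-60 - 588)² = (-648)² = 419904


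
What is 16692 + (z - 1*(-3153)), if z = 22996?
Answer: 42841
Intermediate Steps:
16692 + (z - 1*(-3153)) = 16692 + (22996 - 1*(-3153)) = 16692 + (22996 + 3153) = 16692 + 26149 = 42841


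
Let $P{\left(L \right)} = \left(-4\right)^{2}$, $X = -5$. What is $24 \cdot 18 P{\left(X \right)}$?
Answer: $6912$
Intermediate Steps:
$P{\left(L \right)} = 16$
$24 \cdot 18 P{\left(X \right)} = 24 \cdot 18 \cdot 16 = 432 \cdot 16 = 6912$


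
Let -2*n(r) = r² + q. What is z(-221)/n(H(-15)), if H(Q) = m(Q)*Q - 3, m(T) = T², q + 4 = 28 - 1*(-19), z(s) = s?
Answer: 26/671231 ≈ 3.8735e-5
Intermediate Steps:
q = 43 (q = -4 + (28 - 1*(-19)) = -4 + (28 + 19) = -4 + 47 = 43)
H(Q) = -3 + Q³ (H(Q) = Q²*Q - 3 = Q³ - 3 = -3 + Q³)
n(r) = -43/2 - r²/2 (n(r) = -(r² + 43)/2 = -(43 + r²)/2 = -43/2 - r²/2)
z(-221)/n(H(-15)) = -221/(-43/2 - (-3 + (-15)³)²/2) = -221/(-43/2 - (-3 - 3375)²/2) = -221/(-43/2 - ½*(-3378)²) = -221/(-43/2 - ½*11410884) = -221/(-43/2 - 5705442) = -221/(-11410927/2) = -221*(-2/11410927) = 26/671231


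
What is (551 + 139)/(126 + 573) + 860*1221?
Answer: 244664210/233 ≈ 1.0501e+6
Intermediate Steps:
(551 + 139)/(126 + 573) + 860*1221 = 690/699 + 1050060 = 690*(1/699) + 1050060 = 230/233 + 1050060 = 244664210/233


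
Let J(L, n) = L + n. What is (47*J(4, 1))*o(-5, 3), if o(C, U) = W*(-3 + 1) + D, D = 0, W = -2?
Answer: 940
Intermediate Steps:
o(C, U) = 4 (o(C, U) = -2*(-3 + 1) + 0 = -2*(-2) + 0 = 4 + 0 = 4)
(47*J(4, 1))*o(-5, 3) = (47*(4 + 1))*4 = (47*5)*4 = 235*4 = 940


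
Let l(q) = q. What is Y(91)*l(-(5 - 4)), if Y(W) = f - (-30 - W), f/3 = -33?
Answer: -22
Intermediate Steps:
f = -99 (f = 3*(-33) = -99)
Y(W) = -69 + W (Y(W) = -99 - (-30 - W) = -99 + (30 + W) = -69 + W)
Y(91)*l(-(5 - 4)) = (-69 + 91)*(-(5 - 4)) = 22*(-1*1) = 22*(-1) = -22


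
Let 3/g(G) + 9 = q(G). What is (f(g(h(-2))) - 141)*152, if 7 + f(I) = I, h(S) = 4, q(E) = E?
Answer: -112936/5 ≈ -22587.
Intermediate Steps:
g(G) = 3/(-9 + G)
f(I) = -7 + I
(f(g(h(-2))) - 141)*152 = ((-7 + 3/(-9 + 4)) - 141)*152 = ((-7 + 3/(-5)) - 141)*152 = ((-7 + 3*(-⅕)) - 141)*152 = ((-7 - ⅗) - 141)*152 = (-38/5 - 141)*152 = -743/5*152 = -112936/5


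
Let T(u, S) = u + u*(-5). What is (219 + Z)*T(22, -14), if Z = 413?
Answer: -55616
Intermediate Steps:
T(u, S) = -4*u (T(u, S) = u - 5*u = -4*u)
(219 + Z)*T(22, -14) = (219 + 413)*(-4*22) = 632*(-88) = -55616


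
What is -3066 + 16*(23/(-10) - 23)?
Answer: -17354/5 ≈ -3470.8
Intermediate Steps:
-3066 + 16*(23/(-10) - 23) = -3066 + 16*(23*(-⅒) - 23) = -3066 + 16*(-23/10 - 23) = -3066 + 16*(-253/10) = -3066 - 2024/5 = -17354/5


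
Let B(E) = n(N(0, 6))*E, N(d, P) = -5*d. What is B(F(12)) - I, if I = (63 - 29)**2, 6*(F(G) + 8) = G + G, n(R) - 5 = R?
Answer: -1176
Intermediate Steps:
n(R) = 5 + R
F(G) = -8 + G/3 (F(G) = -8 + (G + G)/6 = -8 + (2*G)/6 = -8 + G/3)
B(E) = 5*E (B(E) = (5 - 5*0)*E = (5 + 0)*E = 5*E)
I = 1156 (I = 34**2 = 1156)
B(F(12)) - I = 5*(-8 + (1/3)*12) - 1*1156 = 5*(-8 + 4) - 1156 = 5*(-4) - 1156 = -20 - 1156 = -1176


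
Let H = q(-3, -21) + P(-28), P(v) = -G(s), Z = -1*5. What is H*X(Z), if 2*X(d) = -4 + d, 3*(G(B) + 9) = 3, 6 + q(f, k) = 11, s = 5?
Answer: -117/2 ≈ -58.500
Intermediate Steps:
Z = -5
q(f, k) = 5 (q(f, k) = -6 + 11 = 5)
G(B) = -8 (G(B) = -9 + (⅓)*3 = -9 + 1 = -8)
X(d) = -2 + d/2 (X(d) = (-4 + d)/2 = -2 + d/2)
P(v) = 8 (P(v) = -1*(-8) = 8)
H = 13 (H = 5 + 8 = 13)
H*X(Z) = 13*(-2 + (½)*(-5)) = 13*(-2 - 5/2) = 13*(-9/2) = -117/2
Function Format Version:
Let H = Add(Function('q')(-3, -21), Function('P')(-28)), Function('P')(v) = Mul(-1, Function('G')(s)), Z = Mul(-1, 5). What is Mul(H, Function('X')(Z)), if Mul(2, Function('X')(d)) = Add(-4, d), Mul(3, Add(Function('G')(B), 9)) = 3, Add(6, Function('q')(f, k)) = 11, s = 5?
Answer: Rational(-117, 2) ≈ -58.500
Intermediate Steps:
Z = -5
Function('q')(f, k) = 5 (Function('q')(f, k) = Add(-6, 11) = 5)
Function('G')(B) = -8 (Function('G')(B) = Add(-9, Mul(Rational(1, 3), 3)) = Add(-9, 1) = -8)
Function('X')(d) = Add(-2, Mul(Rational(1, 2), d)) (Function('X')(d) = Mul(Rational(1, 2), Add(-4, d)) = Add(-2, Mul(Rational(1, 2), d)))
Function('P')(v) = 8 (Function('P')(v) = Mul(-1, -8) = 8)
H = 13 (H = Add(5, 8) = 13)
Mul(H, Function('X')(Z)) = Mul(13, Add(-2, Mul(Rational(1, 2), -5))) = Mul(13, Add(-2, Rational(-5, 2))) = Mul(13, Rational(-9, 2)) = Rational(-117, 2)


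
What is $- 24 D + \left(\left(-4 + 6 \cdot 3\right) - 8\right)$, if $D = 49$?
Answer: $-1170$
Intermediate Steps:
$- 24 D + \left(\left(-4 + 6 \cdot 3\right) - 8\right) = \left(-24\right) 49 + \left(\left(-4 + 6 \cdot 3\right) - 8\right) = -1176 + \left(\left(-4 + 18\right) - 8\right) = -1176 + \left(14 - 8\right) = -1176 + 6 = -1170$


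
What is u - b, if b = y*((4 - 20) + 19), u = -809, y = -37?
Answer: -698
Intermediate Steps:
b = -111 (b = -37*((4 - 20) + 19) = -37*(-16 + 19) = -37*3 = -111)
u - b = -809 - 1*(-111) = -809 + 111 = -698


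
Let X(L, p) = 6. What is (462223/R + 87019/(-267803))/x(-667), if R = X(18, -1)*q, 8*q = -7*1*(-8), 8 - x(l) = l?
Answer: 123781051271/7592215050 ≈ 16.304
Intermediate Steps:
x(l) = 8 - l
q = 7 (q = (-7*1*(-8))/8 = (-7*(-8))/8 = (⅛)*56 = 7)
R = 42 (R = 6*7 = 42)
(462223/R + 87019/(-267803))/x(-667) = (462223/42 + 87019/(-267803))/(8 - 1*(-667)) = (462223*(1/42) + 87019*(-1/267803))/(8 + 667) = (462223/42 - 87019/267803)/675 = (123781051271/11247726)*(1/675) = 123781051271/7592215050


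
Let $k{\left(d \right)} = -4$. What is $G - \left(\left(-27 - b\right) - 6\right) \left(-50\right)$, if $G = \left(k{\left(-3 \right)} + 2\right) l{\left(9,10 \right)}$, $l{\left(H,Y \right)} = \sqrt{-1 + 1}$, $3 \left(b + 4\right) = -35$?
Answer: $- \frac{2600}{3} \approx -866.67$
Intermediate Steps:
$b = - \frac{47}{3}$ ($b = -4 + \frac{1}{3} \left(-35\right) = -4 - \frac{35}{3} = - \frac{47}{3} \approx -15.667$)
$l{\left(H,Y \right)} = 0$ ($l{\left(H,Y \right)} = \sqrt{0} = 0$)
$G = 0$ ($G = \left(-4 + 2\right) 0 = \left(-2\right) 0 = 0$)
$G - \left(\left(-27 - b\right) - 6\right) \left(-50\right) = 0 - \left(\left(-27 - - \frac{47}{3}\right) - 6\right) \left(-50\right) = 0 - \left(\left(-27 + \frac{47}{3}\right) - 6\right) \left(-50\right) = 0 - \left(- \frac{34}{3} - 6\right) \left(-50\right) = 0 - \left(- \frac{52}{3}\right) \left(-50\right) = 0 - \frac{2600}{3} = - \frac{2600}{3}$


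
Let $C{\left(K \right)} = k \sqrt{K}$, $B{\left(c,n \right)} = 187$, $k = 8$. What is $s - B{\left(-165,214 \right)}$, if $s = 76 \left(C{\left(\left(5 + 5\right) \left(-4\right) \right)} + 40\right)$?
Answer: $2853 + 1216 i \sqrt{10} \approx 2853.0 + 3845.3 i$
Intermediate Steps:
$C{\left(K \right)} = 8 \sqrt{K}$
$s = 3040 + 1216 i \sqrt{10}$ ($s = 76 \left(8 \sqrt{\left(5 + 5\right) \left(-4\right)} + 40\right) = 76 \left(8 \sqrt{10 \left(-4\right)} + 40\right) = 76 \left(8 \sqrt{-40} + 40\right) = 76 \left(8 \cdot 2 i \sqrt{10} + 40\right) = 76 \left(16 i \sqrt{10} + 40\right) = 76 \left(40 + 16 i \sqrt{10}\right) = 3040 + 1216 i \sqrt{10} \approx 3040.0 + 3845.3 i$)
$s - B{\left(-165,214 \right)} = \left(3040 + 1216 i \sqrt{10}\right) - 187 = 2853 + 1216 i \sqrt{10}$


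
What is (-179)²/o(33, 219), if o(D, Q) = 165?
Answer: 32041/165 ≈ 194.19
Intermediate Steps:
(-179)²/o(33, 219) = (-179)²/165 = 32041*(1/165) = 32041/165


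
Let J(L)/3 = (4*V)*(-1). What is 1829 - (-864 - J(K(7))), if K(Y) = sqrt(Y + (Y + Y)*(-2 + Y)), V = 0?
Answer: 2693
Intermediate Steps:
K(Y) = sqrt(Y + 2*Y*(-2 + Y)) (K(Y) = sqrt(Y + (2*Y)*(-2 + Y)) = sqrt(Y + 2*Y*(-2 + Y)))
J(L) = 0 (J(L) = 3*((4*0)*(-1)) = 3*(0*(-1)) = 3*0 = 0)
1829 - (-864 - J(K(7))) = 1829 - (-864 - 1*0) = 1829 - (-864 + 0) = 1829 - 1*(-864) = 1829 + 864 = 2693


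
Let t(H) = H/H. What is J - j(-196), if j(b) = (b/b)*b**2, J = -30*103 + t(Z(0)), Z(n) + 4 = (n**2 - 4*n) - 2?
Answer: -41505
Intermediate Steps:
Z(n) = -6 + n**2 - 4*n (Z(n) = -4 + ((n**2 - 4*n) - 2) = -4 + (-2 + n**2 - 4*n) = -6 + n**2 - 4*n)
t(H) = 1
J = -3089 (J = -30*103 + 1 = -3090 + 1 = -3089)
j(b) = b**2 (j(b) = 1*b**2 = b**2)
J - j(-196) = -3089 - 1*(-196)**2 = -3089 - 1*38416 = -3089 - 38416 = -41505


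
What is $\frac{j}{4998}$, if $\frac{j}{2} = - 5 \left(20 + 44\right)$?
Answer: $- \frac{320}{2499} \approx -0.12805$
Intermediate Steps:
$j = -640$ ($j = 2 \left(- 5 \left(20 + 44\right)\right) = 2 \left(\left(-5\right) 64\right) = 2 \left(-320\right) = -640$)
$\frac{j}{4998} = - \frac{640}{4998} = \left(-640\right) \frac{1}{4998} = - \frac{320}{2499}$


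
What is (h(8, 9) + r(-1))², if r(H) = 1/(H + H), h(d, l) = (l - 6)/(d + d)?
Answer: 25/256 ≈ 0.097656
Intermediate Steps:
h(d, l) = (-6 + l)/(2*d) (h(d, l) = (-6 + l)/((2*d)) = (-6 + l)*(1/(2*d)) = (-6 + l)/(2*d))
r(H) = 1/(2*H)
(h(8, 9) + r(-1))² = ((½)*(-6 + 9)/8 + (½)/(-1))² = ((½)*(⅛)*3 + (½)*(-1))² = (3/16 - ½)² = (-5/16)² = 25/256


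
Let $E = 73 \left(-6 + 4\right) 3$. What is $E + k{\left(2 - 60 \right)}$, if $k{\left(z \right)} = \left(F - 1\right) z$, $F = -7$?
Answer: $26$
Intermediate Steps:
$E = -438$ ($E = 73 \left(\left(-2\right) 3\right) = 73 \left(-6\right) = -438$)
$k{\left(z \right)} = - 8 z$ ($k{\left(z \right)} = \left(-7 - 1\right) z = - 8 z$)
$E + k{\left(2 - 60 \right)} = -438 - 8 \left(2 - 60\right) = -438 - -464 = -438 + 464 = 26$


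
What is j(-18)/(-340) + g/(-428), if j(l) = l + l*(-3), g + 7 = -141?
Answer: 2182/9095 ≈ 0.23991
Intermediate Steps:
g = -148 (g = -7 - 141 = -148)
j(l) = -2*l (j(l) = l - 3*l = -2*l)
j(-18)/(-340) + g/(-428) = -2*(-18)/(-340) - 148/(-428) = 36*(-1/340) - 148*(-1/428) = -9/85 + 37/107 = 2182/9095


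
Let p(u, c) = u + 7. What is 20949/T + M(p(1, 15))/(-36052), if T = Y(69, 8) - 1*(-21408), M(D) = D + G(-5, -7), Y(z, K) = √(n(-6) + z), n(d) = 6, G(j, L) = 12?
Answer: 1346608135517/1376893144019 - 34915*√3/152767463 ≈ 0.97761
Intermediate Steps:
p(u, c) = 7 + u
Y(z, K) = √(6 + z)
M(D) = 12 + D (M(D) = D + 12 = 12 + D)
T = 21408 + 5*√3 (T = √(6 + 69) - 1*(-21408) = √75 + 21408 = 5*√3 + 21408 = 21408 + 5*√3 ≈ 21417.)
20949/T + M(p(1, 15))/(-36052) = 20949/(21408 + 5*√3) + (12 + (7 + 1))/(-36052) = 20949/(21408 + 5*√3) + (12 + 8)*(-1/36052) = 20949/(21408 + 5*√3) + 20*(-1/36052) = 20949/(21408 + 5*√3) - 5/9013 = -5/9013 + 20949/(21408 + 5*√3)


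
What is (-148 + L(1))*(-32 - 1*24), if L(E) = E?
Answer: 8232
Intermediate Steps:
(-148 + L(1))*(-32 - 1*24) = (-148 + 1)*(-32 - 1*24) = -147*(-32 - 24) = -147*(-56) = 8232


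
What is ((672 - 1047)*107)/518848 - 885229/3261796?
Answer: -147544715173/423094082752 ≈ -0.34873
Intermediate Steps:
((672 - 1047)*107)/518848 - 885229/3261796 = -375*107*(1/518848) - 885229*1/3261796 = -40125*1/518848 - 885229/3261796 = -40125/518848 - 885229/3261796 = -147544715173/423094082752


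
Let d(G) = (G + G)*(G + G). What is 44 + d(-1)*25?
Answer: 144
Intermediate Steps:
d(G) = 4*G**2 (d(G) = (2*G)*(2*G) = 4*G**2)
44 + d(-1)*25 = 44 + (4*(-1)**2)*25 = 44 + (4*1)*25 = 44 + 4*25 = 44 + 100 = 144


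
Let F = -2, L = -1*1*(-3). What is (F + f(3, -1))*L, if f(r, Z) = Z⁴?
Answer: -3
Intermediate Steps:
L = 3 (L = -1*(-3) = 3)
(F + f(3, -1))*L = (-2 + (-1)⁴)*3 = (-2 + 1)*3 = -1*3 = -3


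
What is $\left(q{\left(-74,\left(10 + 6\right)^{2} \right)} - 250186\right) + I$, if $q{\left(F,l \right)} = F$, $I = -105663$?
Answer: $-355923$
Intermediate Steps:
$\left(q{\left(-74,\left(10 + 6\right)^{2} \right)} - 250186\right) + I = \left(-74 - 250186\right) - 105663 = -250260 - 105663 = -355923$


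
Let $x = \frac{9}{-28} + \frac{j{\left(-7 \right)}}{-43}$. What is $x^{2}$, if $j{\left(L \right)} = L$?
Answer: $\frac{36481}{1449616} \approx 0.025166$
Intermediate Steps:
$x = - \frac{191}{1204}$ ($x = \frac{9}{-28} - \frac{7}{-43} = 9 \left(- \frac{1}{28}\right) - - \frac{7}{43} = - \frac{9}{28} + \frac{7}{43} = - \frac{191}{1204} \approx -0.15864$)
$x^{2} = \left(- \frac{191}{1204}\right)^{2} = \frac{36481}{1449616}$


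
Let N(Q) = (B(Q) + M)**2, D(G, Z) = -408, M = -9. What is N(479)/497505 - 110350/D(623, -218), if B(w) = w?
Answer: 107823145/398004 ≈ 270.91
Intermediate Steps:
N(Q) = (-9 + Q)**2 (N(Q) = (Q - 9)**2 = (-9 + Q)**2)
N(479)/497505 - 110350/D(623, -218) = (-9 + 479)**2/497505 - 110350/(-408) = 470**2*(1/497505) - 110350*(-1/408) = 220900*(1/497505) + 55175/204 = 44180/99501 + 55175/204 = 107823145/398004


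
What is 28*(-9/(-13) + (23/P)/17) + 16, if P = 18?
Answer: 74566/1989 ≈ 37.489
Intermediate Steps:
28*(-9/(-13) + (23/P)/17) + 16 = 28*(-9/(-13) + (23/18)/17) + 16 = 28*(-9*(-1/13) + (23*(1/18))*(1/17)) + 16 = 28*(9/13 + (23/18)*(1/17)) + 16 = 28*(9/13 + 23/306) + 16 = 28*(3053/3978) + 16 = 42742/1989 + 16 = 74566/1989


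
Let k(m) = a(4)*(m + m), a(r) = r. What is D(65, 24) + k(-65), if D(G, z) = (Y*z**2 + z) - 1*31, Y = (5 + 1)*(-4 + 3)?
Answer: -3983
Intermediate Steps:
Y = -6 (Y = 6*(-1) = -6)
k(m) = 8*m (k(m) = 4*(m + m) = 4*(2*m) = 8*m)
D(G, z) = -31 + z - 6*z**2 (D(G, z) = (-6*z**2 + z) - 1*31 = (z - 6*z**2) - 31 = -31 + z - 6*z**2)
D(65, 24) + k(-65) = (-31 + 24 - 6*24**2) + 8*(-65) = (-31 + 24 - 6*576) - 520 = (-31 + 24 - 3456) - 520 = -3463 - 520 = -3983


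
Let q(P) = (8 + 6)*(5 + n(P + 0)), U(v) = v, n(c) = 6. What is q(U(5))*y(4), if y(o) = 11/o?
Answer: 847/2 ≈ 423.50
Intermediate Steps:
q(P) = 154 (q(P) = (8 + 6)*(5 + 6) = 14*11 = 154)
q(U(5))*y(4) = 154*(11/4) = 847/2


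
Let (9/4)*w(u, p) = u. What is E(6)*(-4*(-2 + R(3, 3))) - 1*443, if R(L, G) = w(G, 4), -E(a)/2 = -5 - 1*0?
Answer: -1249/3 ≈ -416.33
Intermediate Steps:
E(a) = 10 (E(a) = -2*(-5 - 1*0) = -2*(-5 + 0) = -2*(-5) = 10)
w(u, p) = 4*u/9
R(L, G) = 4*G/9
E(6)*(-4*(-2 + R(3, 3))) - 1*443 = 10*(-4*(-2 + (4/9)*3)) - 1*443 = 10*(-4*(-2 + 4/3)) - 443 = 10*(-4*(-⅔)) - 443 = 10*(8/3) - 443 = 80/3 - 443 = -1249/3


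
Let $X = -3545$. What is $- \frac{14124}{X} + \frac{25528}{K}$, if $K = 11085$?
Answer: $\frac{9882452}{1571853} \approx 6.2871$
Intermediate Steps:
$- \frac{14124}{X} + \frac{25528}{K} = - \frac{14124}{-3545} + \frac{25528}{11085} = \left(-14124\right) \left(- \frac{1}{3545}\right) + 25528 \cdot \frac{1}{11085} = \frac{14124}{3545} + \frac{25528}{11085} = \frac{9882452}{1571853}$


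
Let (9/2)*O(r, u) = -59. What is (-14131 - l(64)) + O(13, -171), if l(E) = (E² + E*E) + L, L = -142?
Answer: -199747/9 ≈ -22194.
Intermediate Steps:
O(r, u) = -118/9 (O(r, u) = (2/9)*(-59) = -118/9)
l(E) = -142 + 2*E² (l(E) = (E² + E*E) - 142 = (E² + E²) - 142 = 2*E² - 142 = -142 + 2*E²)
(-14131 - l(64)) + O(13, -171) = (-14131 - (-142 + 2*64²)) - 118/9 = (-14131 - (-142 + 2*4096)) - 118/9 = (-14131 - (-142 + 8192)) - 118/9 = (-14131 - 1*8050) - 118/9 = (-14131 - 8050) - 118/9 = -22181 - 118/9 = -199747/9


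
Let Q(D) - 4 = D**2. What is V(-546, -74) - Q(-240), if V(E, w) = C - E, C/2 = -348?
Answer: -57754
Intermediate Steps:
C = -696 (C = 2*(-348) = -696)
Q(D) = 4 + D**2
V(E, w) = -696 - E
V(-546, -74) - Q(-240) = (-696 - 1*(-546)) - (4 + (-240)**2) = (-696 + 546) - (4 + 57600) = -150 - 1*57604 = -150 - 57604 = -57754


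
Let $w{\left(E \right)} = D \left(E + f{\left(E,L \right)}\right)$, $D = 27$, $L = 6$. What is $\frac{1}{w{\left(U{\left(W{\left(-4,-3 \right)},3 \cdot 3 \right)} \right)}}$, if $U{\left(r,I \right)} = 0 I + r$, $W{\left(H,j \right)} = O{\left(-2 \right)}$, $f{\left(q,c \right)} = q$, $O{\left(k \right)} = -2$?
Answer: $- \frac{1}{108} \approx -0.0092593$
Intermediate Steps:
$W{\left(H,j \right)} = -2$
$U{\left(r,I \right)} = r$ ($U{\left(r,I \right)} = 0 + r = r$)
$w{\left(E \right)} = 54 E$ ($w{\left(E \right)} = 27 \left(E + E\right) = 27 \cdot 2 E = 54 E$)
$\frac{1}{w{\left(U{\left(W{\left(-4,-3 \right)},3 \cdot 3 \right)} \right)}} = \frac{1}{54 \left(-2\right)} = \frac{1}{-108} = - \frac{1}{108}$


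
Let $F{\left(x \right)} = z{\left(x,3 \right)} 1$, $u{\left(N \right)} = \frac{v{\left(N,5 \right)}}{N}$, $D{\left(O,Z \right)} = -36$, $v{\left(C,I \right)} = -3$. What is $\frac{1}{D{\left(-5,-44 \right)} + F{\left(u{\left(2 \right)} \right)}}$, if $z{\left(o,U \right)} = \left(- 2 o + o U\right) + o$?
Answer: $- \frac{1}{39} \approx -0.025641$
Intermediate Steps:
$z{\left(o,U \right)} = - o + U o$ ($z{\left(o,U \right)} = \left(- 2 o + U o\right) + o = - o + U o$)
$u{\left(N \right)} = - \frac{3}{N}$
$F{\left(x \right)} = 2 x$ ($F{\left(x \right)} = x \left(-1 + 3\right) 1 = x 2 \cdot 1 = 2 x 1 = 2 x$)
$\frac{1}{D{\left(-5,-44 \right)} + F{\left(u{\left(2 \right)} \right)}} = \frac{1}{-36 + 2 \left(- \frac{3}{2}\right)} = \frac{1}{-36 - 3} = \frac{1}{-39} = - \frac{1}{39}$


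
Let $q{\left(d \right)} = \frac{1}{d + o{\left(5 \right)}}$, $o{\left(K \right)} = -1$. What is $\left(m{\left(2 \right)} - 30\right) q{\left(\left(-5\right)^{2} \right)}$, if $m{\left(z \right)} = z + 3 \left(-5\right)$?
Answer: $- \frac{43}{24} \approx -1.7917$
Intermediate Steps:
$q{\left(d \right)} = \frac{1}{-1 + d}$ ($q{\left(d \right)} = \frac{1}{d - 1} = \frac{1}{-1 + d}$)
$m{\left(z \right)} = -15 + z$ ($m{\left(z \right)} = z - 15 = -15 + z$)
$\left(m{\left(2 \right)} - 30\right) q{\left(\left(-5\right)^{2} \right)} = \frac{\left(-15 + 2\right) - 30}{-1 + \left(-5\right)^{2}} = \frac{-13 - 30}{-1 + 25} = - \frac{43}{24}$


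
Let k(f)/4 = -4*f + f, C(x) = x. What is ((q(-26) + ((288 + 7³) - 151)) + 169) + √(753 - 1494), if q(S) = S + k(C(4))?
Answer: 575 + I*√741 ≈ 575.0 + 27.221*I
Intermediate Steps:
k(f) = -12*f (k(f) = 4*(-4*f + f) = 4*(-3*f) = -12*f)
q(S) = -48 + S (q(S) = S - 12*4 = S - 48 = -48 + S)
((q(-26) + ((288 + 7³) - 151)) + 169) + √(753 - 1494) = (((-48 - 26) + ((288 + 7³) - 151)) + 169) + √(753 - 1494) = ((-74 + ((288 + 343) - 151)) + 169) + √(-741) = ((-74 + (631 - 151)) + 169) + I*√741 = ((-74 + 480) + 169) + I*√741 = (406 + 169) + I*√741 = 575 + I*√741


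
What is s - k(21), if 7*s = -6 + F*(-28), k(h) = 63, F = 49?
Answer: -1819/7 ≈ -259.86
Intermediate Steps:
s = -1378/7 (s = (-6 + 49*(-28))/7 = (-6 - 1372)/7 = (⅐)*(-1378) = -1378/7 ≈ -196.86)
s - k(21) = -1378/7 - 1*63 = -1378/7 - 63 = -1819/7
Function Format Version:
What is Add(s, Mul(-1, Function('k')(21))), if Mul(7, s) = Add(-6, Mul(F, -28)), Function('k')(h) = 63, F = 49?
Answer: Rational(-1819, 7) ≈ -259.86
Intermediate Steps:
s = Rational(-1378, 7) (s = Mul(Rational(1, 7), Add(-6, Mul(49, -28))) = Mul(Rational(1, 7), Add(-6, -1372)) = Mul(Rational(1, 7), -1378) = Rational(-1378, 7) ≈ -196.86)
Add(s, Mul(-1, Function('k')(21))) = Add(Rational(-1378, 7), Mul(-1, 63)) = Add(Rational(-1378, 7), -63) = Rational(-1819, 7)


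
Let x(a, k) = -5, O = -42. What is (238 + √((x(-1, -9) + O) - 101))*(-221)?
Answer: -52598 - 442*I*√37 ≈ -52598.0 - 2688.6*I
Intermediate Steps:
(238 + √((x(-1, -9) + O) - 101))*(-221) = (238 + √((-5 - 42) - 101))*(-221) = (238 + √(-47 - 101))*(-221) = (238 + √(-148))*(-221) = (238 + 2*I*√37)*(-221) = -52598 - 442*I*√37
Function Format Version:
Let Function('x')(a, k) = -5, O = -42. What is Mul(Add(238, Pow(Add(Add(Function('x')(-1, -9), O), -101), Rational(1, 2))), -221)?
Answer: Add(-52598, Mul(-442, I, Pow(37, Rational(1, 2)))) ≈ Add(-52598., Mul(-2688.6, I))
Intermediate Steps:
Mul(Add(238, Pow(Add(Add(Function('x')(-1, -9), O), -101), Rational(1, 2))), -221) = Mul(Add(238, Pow(Add(Add(-5, -42), -101), Rational(1, 2))), -221) = Mul(Add(238, Pow(Add(-47, -101), Rational(1, 2))), -221) = Mul(Add(238, Pow(-148, Rational(1, 2))), -221) = Mul(Add(238, Mul(2, I, Pow(37, Rational(1, 2)))), -221) = Add(-52598, Mul(-442, I, Pow(37, Rational(1, 2))))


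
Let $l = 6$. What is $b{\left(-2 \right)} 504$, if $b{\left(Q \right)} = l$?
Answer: $3024$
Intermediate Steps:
$b{\left(Q \right)} = 6$
$b{\left(-2 \right)} 504 = 6 \cdot 504 = 3024$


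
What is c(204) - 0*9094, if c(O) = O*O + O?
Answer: 41820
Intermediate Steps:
c(O) = O + O² (c(O) = O² + O = O + O²)
c(204) - 0*9094 = 204*(1 + 204) - 0*9094 = 204*205 - 1*0 = 41820 + 0 = 41820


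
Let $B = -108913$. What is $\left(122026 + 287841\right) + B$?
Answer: $300954$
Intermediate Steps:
$\left(122026 + 287841\right) + B = \left(122026 + 287841\right) - 108913 = 409867 - 108913 = 300954$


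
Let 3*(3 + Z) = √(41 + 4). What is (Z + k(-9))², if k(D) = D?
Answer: (12 - √5)² ≈ 95.334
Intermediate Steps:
Z = -3 + √5 (Z = -3 + √(41 + 4)/3 = -3 + √45/3 = -3 + (3*√5)/3 = -3 + √5 ≈ -0.76393)
(Z + k(-9))² = ((-3 + √5) - 9)² = (-12 + √5)²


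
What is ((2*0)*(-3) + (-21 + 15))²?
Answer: 36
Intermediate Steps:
((2*0)*(-3) + (-21 + 15))² = (0*(-3) - 6)² = (0 - 6)² = (-6)² = 36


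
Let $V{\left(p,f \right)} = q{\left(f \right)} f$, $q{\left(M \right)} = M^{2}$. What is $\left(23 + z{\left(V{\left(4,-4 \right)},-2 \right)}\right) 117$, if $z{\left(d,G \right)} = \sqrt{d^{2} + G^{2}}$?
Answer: $2691 + 1170 \sqrt{41} \approx 10183.0$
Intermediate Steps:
$V{\left(p,f \right)} = f^{3}$ ($V{\left(p,f \right)} = f^{2} f = f^{3}$)
$z{\left(d,G \right)} = \sqrt{G^{2} + d^{2}}$
$\left(23 + z{\left(V{\left(4,-4 \right)},-2 \right)}\right) 117 = \left(23 + \sqrt{\left(-2\right)^{2} + \left(\left(-4\right)^{3}\right)^{2}}\right) 117 = \left(23 + \sqrt{4 + \left(-64\right)^{2}}\right) 117 = \left(23 + \sqrt{4 + 4096}\right) 117 = \left(23 + \sqrt{4100}\right) 117 = \left(23 + 10 \sqrt{41}\right) 117 = 2691 + 1170 \sqrt{41}$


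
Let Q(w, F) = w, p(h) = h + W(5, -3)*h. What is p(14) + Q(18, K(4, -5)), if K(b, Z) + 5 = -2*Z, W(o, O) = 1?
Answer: 46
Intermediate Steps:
K(b, Z) = -5 - 2*Z
p(h) = 2*h (p(h) = h + 1*h = h + h = 2*h)
p(14) + Q(18, K(4, -5)) = 2*14 + 18 = 28 + 18 = 46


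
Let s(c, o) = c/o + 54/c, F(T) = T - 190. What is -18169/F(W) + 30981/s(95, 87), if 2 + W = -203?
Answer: 101392229362/5420585 ≈ 18705.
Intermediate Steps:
W = -205 (W = -2 - 203 = -205)
F(T) = -190 + T
s(c, o) = 54/c + c/o
-18169/F(W) + 30981/s(95, 87) = -18169/(-190 - 205) + 30981/(54/95 + 95/87) = -18169/(-395) + 30981/(54*(1/95) + 95*(1/87)) = -18169*(-1/395) + 30981/(54/95 + 95/87) = 18169/395 + 30981/(13723/8265) = 18169/395 + 30981*(8265/13723) = 18169/395 + 256057965/13723 = 101392229362/5420585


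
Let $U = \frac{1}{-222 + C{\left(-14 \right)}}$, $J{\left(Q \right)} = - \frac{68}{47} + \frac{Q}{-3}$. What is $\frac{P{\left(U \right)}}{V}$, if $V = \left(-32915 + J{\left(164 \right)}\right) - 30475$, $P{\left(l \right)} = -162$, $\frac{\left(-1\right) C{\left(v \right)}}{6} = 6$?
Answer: $\frac{11421}{4472951} \approx 0.0025533$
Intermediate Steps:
$J{\left(Q \right)} = - \frac{68}{47} - \frac{Q}{3}$ ($J{\left(Q \right)} = \left(-68\right) \frac{1}{47} + Q \left(- \frac{1}{3}\right) = - \frac{68}{47} - \frac{Q}{3}$)
$C{\left(v \right)} = -36$ ($C{\left(v \right)} = \left(-6\right) 6 = -36$)
$U = - \frac{1}{258}$ ($U = \frac{1}{-222 - 36} = \frac{1}{-258} = - \frac{1}{258} \approx -0.003876$)
$V = - \frac{8945902}{141}$ ($V = \left(-32915 - \frac{7912}{141}\right) - 30475 = - \frac{4648927}{141} - 30475 = - \frac{8945902}{141} \approx -63446.0$)
$\frac{P{\left(U \right)}}{V} = - \frac{162}{- \frac{8945902}{141}} = \left(-162\right) \left(- \frac{141}{8945902}\right) = \frac{11421}{4472951}$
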